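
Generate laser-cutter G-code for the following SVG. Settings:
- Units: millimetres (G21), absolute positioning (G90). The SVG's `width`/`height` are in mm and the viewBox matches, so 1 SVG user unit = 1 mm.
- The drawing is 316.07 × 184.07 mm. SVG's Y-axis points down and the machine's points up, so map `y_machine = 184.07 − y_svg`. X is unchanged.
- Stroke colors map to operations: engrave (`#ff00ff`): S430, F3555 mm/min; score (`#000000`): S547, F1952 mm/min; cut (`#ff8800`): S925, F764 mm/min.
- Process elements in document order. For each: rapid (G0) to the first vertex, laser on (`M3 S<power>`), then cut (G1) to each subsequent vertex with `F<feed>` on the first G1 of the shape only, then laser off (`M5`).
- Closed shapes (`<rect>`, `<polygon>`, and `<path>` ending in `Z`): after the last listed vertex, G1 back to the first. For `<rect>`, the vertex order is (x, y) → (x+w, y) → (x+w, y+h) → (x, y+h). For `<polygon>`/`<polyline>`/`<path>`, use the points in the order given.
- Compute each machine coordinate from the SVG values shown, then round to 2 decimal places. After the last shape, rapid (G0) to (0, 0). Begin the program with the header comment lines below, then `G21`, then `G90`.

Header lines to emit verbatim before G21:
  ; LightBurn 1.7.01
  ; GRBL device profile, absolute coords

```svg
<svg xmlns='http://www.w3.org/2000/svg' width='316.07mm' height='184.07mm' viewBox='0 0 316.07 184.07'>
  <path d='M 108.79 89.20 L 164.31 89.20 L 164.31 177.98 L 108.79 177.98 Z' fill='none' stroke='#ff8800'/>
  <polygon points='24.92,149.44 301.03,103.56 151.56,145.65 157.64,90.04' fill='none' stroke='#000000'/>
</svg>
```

; LightBurn 1.7.01
; GRBL device profile, absolute coords
G21
G90
G0 X108.79 Y94.87
M3 S925
G1 X164.31 Y94.87 F764
G1 X164.31 Y6.09
G1 X108.79 Y6.09
G1 X108.79 Y94.87
M5
G0 X24.92 Y34.63
M3 S547
G1 X301.03 Y80.51 F1952
G1 X151.56 Y38.42
G1 X157.64 Y94.03
G1 X24.92 Y34.63
M5
G0 X0.00 Y0.00

Since the viewBox matches the mm dimensions, user units are millimetres directly. The only transform is the Y-flip y_m = 184.07 − y_svg.

Shape 1 is a rectangle drawn with `<path>`. Its stroke #ff8800 means cut at S925, F764. After flipping Y the toolpath is (108.79,94.87) → (164.31,94.87) → (164.31,6.09) → (108.79,6.09) → (108.79,94.87), returning to the start.

Shape 2 is a closed polygon drawn with `<polygon>`. Its stroke #000000 means score at S547, F1952. After flipping Y the toolpath is (24.92,34.63) → (301.03,80.51) → (151.56,38.42) → (157.64,94.03) → (24.92,34.63), returning to the start.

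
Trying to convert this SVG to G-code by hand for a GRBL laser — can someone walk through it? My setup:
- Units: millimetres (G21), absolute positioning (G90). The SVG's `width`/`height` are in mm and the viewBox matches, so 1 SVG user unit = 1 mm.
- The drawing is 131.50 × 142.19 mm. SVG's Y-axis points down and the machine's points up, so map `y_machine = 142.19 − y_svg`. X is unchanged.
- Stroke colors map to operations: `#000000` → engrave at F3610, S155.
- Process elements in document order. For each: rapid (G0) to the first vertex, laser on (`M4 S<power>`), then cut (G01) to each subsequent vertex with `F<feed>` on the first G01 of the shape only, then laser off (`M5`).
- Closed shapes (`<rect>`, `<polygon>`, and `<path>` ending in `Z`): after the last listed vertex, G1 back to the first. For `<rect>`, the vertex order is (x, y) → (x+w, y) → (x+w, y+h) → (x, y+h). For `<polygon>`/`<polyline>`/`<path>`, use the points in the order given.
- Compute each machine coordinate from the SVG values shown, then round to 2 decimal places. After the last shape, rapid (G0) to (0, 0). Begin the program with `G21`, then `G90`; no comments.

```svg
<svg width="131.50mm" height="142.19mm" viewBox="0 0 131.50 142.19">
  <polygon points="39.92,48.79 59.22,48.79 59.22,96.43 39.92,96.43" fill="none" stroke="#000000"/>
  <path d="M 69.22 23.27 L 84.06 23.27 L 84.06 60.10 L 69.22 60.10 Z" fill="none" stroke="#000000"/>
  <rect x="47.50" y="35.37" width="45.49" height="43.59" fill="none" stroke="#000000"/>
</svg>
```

viewBox `0 0 131.50 142.19` with mm width/height → 1 unit = 1 mm. Flip: y_m = 142.19 − y_svg.

**Shape 1** — `<polygon>` rectangle, stroke `#000000` → engrave (S155, F3610). Machine vertices: (39.92,93.40) → (59.22,93.40) → (59.22,45.76) → (39.92,45.76) → (39.92,93.40). Closed: final G1 returns to the first vertex.

**Shape 2** — `<path>` rectangle, stroke `#000000` → engrave (S155, F3610). Machine vertices: (69.22,118.92) → (84.06,118.92) → (84.06,82.09) → (69.22,82.09) → (69.22,118.92). Closed: final G1 returns to the first vertex.

**Shape 3** — `<rect>` rectangle, stroke `#000000` → engrave (S155, F3610). Machine vertices: (47.50,106.82) → (92.99,106.82) → (92.99,63.23) → (47.50,63.23) → (47.50,106.82). Closed: final G1 returns to the first vertex.

G21
G90
G0 X39.92 Y93.40
M4 S155
G01 X59.22 Y93.40 F3610
G01 X59.22 Y45.76
G01 X39.92 Y45.76
G01 X39.92 Y93.40
M5
G0 X69.22 Y118.92
M4 S155
G01 X84.06 Y118.92 F3610
G01 X84.06 Y82.09
G01 X69.22 Y82.09
G01 X69.22 Y118.92
M5
G0 X47.50 Y106.82
M4 S155
G01 X92.99 Y106.82 F3610
G01 X92.99 Y63.23
G01 X47.50 Y63.23
G01 X47.50 Y106.82
M5
G0 X0.00 Y0.00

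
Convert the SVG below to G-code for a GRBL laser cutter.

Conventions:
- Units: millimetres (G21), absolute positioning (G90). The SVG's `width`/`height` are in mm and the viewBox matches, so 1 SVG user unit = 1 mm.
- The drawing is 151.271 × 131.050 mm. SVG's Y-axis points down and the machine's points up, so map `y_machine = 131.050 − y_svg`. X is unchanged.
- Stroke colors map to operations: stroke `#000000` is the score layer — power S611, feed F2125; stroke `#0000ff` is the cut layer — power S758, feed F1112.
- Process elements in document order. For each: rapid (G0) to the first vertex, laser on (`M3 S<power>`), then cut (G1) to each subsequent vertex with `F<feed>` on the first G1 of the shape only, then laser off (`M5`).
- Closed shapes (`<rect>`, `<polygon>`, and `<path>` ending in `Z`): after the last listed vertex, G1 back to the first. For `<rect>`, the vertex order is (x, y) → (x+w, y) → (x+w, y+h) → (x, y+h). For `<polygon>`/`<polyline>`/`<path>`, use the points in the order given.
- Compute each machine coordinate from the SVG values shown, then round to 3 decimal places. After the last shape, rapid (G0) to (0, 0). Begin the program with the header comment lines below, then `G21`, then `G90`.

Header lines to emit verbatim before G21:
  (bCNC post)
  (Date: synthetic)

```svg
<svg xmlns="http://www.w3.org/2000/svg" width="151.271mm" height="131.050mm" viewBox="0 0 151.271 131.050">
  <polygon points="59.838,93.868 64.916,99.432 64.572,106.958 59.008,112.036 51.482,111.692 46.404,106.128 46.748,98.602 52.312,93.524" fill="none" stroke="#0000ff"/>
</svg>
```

Since the viewBox matches the mm dimensions, user units are millimetres directly. The only transform is the Y-flip y_m = 131.050 − y_svg.

Shape 1 is a regular polygon drawn with `<polygon>`. Its stroke #0000ff means cut at S758, F1112. After flipping Y the toolpath is (59.838,37.182) → (64.916,31.618) → (64.572,24.092) → (59.008,19.014) → (51.482,19.358) → (46.404,24.922) → (46.748,32.448) → (52.312,37.526) → (59.838,37.182), returning to the start.

(bCNC post)
(Date: synthetic)
G21
G90
G0 X59.838 Y37.182
M3 S758
G1 X64.916 Y31.618 F1112
G1 X64.572 Y24.092
G1 X59.008 Y19.014
G1 X51.482 Y19.358
G1 X46.404 Y24.922
G1 X46.748 Y32.448
G1 X52.312 Y37.526
G1 X59.838 Y37.182
M5
G0 X0.000 Y0.000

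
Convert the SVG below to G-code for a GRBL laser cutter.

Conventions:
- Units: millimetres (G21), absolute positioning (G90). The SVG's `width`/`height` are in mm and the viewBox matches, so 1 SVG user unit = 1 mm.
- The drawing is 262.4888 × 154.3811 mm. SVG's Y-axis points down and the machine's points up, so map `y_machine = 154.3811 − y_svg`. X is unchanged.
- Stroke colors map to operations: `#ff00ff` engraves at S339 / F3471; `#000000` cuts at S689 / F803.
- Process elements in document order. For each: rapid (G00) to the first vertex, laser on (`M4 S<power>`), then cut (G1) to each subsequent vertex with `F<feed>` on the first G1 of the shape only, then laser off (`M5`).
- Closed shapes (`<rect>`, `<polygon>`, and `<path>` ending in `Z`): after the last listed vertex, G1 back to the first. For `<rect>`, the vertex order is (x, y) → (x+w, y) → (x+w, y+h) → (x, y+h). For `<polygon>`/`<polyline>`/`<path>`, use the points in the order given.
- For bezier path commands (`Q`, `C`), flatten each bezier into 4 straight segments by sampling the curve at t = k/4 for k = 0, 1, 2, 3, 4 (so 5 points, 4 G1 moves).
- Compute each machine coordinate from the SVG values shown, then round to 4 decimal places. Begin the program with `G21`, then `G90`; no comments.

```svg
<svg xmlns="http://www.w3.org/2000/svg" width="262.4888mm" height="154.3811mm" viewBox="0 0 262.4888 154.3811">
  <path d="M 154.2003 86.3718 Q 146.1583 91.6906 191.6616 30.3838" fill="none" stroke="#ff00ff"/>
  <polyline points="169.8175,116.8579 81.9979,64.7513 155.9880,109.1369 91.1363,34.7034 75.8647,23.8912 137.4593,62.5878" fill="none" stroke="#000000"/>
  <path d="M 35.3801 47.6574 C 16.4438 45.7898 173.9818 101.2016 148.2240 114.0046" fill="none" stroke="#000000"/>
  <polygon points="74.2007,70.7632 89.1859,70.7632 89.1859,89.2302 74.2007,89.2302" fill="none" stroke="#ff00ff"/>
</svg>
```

G21
G90
G00 X154.2003 Y68.0093
M4 S339
G1 X153.5259 Y69.5140 F3471
G1 X159.5446 Y79.3469
G1 X172.2565 Y97.5080
G1 X191.6616 Y123.9973
M5
G00 X169.8175 Y37.5232
M4 S689
G1 X81.9979 Y89.6298 F803
G1 X155.9880 Y45.2442
G1 X91.1363 Y119.6777
G1 X75.8647 Y130.4899
G1 X137.4593 Y91.7933
M5
G00 X35.3801 Y106.7237
M4 S689
G1 X48.6454 Y98.9453 F803
G1 X94.3601 Y79.0516
G1 X138.7958 Y56.4071
G1 X148.2240 Y40.3765
M5
G00 X74.2007 Y83.6179
M4 S339
G1 X89.1859 Y83.6179 F3471
G1 X89.1859 Y65.1509
G1 X74.2007 Y65.1509
G1 X74.2007 Y83.6179
M5

1 u = 1 mm; y_m = 154.3811 − y.

[1] `<path>` quadratic bezier, #ff00ff→engrave S339 F3471: (154.2003,68.0093) → (153.5259,69.5140) → (159.5446,79.3469) → (172.2565,97.5080) → (191.6616,123.9973)

[2] `<polyline>` open polyline, #000000→cut S689 F803: (169.8175,37.5232) → (81.9979,89.6298) → (155.9880,45.2442) → (91.1363,119.6777) → (75.8647,130.4899) → (137.4593,91.7933)

[3] `<path>` cubic bezier, #000000→cut S689 F803: (35.3801,106.7237) → (48.6454,98.9453) → (94.3601,79.0516) → (138.7958,56.4071) → (148.2240,40.3765)

[4] `<polygon>` rectangle, #ff00ff→engrave S339 F3471: (74.2007,83.6179) → (89.1859,83.6179) → (89.1859,65.1509) → (74.2007,65.1509) → (74.2007,83.6179) (closed)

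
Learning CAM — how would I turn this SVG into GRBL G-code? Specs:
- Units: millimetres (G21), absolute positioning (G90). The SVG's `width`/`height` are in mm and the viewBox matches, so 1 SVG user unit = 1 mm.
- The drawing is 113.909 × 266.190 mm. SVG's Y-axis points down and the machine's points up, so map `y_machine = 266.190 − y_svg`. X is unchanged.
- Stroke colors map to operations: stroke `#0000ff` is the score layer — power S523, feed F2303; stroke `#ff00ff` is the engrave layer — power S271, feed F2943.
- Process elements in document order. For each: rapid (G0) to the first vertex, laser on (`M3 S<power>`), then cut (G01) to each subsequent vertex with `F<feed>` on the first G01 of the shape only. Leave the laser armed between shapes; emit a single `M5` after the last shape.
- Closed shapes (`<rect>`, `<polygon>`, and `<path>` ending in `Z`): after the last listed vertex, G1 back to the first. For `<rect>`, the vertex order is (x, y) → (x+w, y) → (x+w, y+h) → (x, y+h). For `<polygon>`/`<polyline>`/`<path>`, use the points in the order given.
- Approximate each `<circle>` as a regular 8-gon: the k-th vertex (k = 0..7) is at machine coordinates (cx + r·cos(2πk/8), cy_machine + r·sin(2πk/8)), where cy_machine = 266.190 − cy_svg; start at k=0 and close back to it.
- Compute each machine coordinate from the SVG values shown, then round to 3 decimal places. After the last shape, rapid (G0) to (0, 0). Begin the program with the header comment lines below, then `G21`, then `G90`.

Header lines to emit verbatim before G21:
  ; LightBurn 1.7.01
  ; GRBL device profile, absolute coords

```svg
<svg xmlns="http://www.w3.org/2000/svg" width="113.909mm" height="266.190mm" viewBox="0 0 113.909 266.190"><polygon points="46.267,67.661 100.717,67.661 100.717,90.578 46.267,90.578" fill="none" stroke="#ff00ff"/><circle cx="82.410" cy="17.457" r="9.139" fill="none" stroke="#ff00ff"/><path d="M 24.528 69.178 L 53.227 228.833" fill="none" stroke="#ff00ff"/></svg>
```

1 u = 1 mm; y_m = 266.190 − y.

[1] `<polygon>` rectangle, #ff00ff→engrave S271 F2943: (46.267,198.529) → (100.717,198.529) → (100.717,175.612) → (46.267,175.612) → (46.267,198.529) (closed)

[2] `<circle>` circle, #ff00ff→engrave S271 F2943: (91.549,248.733) → (88.872,255.195) → (82.410,257.872) → (75.948,255.195) → (73.271,248.733) → (75.948,242.271) → (82.410,239.594) → (88.872,242.271) → (91.549,248.733) (closed)

[3] `<path>` line segment, #ff00ff→engrave S271 F2943: (24.528,197.012) → (53.227,37.357)

; LightBurn 1.7.01
; GRBL device profile, absolute coords
G21
G90
G0 X46.267 Y198.529
M3 S271
G01 X100.717 Y198.529 F2943
G01 X100.717 Y175.612
G01 X46.267 Y175.612
G01 X46.267 Y198.529
G0 X91.549 Y248.733
M3 S271
G01 X88.872 Y255.195 F2943
G01 X82.410 Y257.872
G01 X75.948 Y255.195
G01 X73.271 Y248.733
G01 X75.948 Y242.271
G01 X82.410 Y239.594
G01 X88.872 Y242.271
G01 X91.549 Y248.733
G0 X24.528 Y197.012
M3 S271
G01 X53.227 Y37.357 F2943
M5
G0 X0.000 Y0.000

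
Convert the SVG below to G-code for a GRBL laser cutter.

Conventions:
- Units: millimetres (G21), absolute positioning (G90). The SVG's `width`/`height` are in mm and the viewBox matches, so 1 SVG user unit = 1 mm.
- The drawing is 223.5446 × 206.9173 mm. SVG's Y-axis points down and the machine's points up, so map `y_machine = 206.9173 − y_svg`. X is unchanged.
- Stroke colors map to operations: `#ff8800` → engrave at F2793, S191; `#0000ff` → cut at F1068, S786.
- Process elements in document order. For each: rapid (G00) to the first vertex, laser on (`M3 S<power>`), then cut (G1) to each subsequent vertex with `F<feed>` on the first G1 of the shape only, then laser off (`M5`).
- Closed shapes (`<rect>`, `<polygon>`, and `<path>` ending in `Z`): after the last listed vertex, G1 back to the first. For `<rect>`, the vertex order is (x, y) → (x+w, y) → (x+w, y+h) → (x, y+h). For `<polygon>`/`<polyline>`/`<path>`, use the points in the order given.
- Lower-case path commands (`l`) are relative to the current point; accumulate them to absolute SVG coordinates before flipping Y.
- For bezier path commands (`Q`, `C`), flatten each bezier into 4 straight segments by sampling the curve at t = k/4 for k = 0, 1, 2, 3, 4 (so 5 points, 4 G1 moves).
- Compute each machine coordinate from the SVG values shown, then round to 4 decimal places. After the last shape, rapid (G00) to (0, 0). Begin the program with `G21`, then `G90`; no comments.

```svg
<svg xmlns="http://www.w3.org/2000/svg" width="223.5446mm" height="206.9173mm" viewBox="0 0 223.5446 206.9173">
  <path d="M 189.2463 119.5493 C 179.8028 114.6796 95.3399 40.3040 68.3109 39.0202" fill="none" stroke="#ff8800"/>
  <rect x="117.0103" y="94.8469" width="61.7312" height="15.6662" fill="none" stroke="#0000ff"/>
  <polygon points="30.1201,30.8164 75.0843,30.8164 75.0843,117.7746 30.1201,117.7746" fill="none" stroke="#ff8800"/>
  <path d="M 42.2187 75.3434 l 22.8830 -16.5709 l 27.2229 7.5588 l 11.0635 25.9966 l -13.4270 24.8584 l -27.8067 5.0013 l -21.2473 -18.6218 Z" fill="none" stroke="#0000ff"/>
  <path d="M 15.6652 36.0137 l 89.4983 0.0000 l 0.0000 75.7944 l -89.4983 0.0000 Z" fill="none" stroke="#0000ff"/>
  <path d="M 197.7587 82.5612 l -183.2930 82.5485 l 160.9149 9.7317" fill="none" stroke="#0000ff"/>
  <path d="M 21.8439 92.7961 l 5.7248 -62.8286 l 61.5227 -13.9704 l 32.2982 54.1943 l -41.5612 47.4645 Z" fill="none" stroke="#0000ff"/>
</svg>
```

G21
G90
G00 X189.2463 Y87.3680
M3 S191
G1 X170.1671 Y101.8245 F2793
G1 X135.3732 Y128.9773
G1 X97.2819 Y155.4576
G1 X68.3109 Y167.8971
M5
G00 X117.0103 Y112.0704
M3 S786
G1 X178.7415 Y112.0704 F1068
G1 X178.7415 Y96.4042
G1 X117.0103 Y96.4042
G1 X117.0103 Y112.0704
M5
G00 X30.1201 Y176.1009
M3 S191
G1 X75.0843 Y176.1009 F2793
G1 X75.0843 Y89.1427
G1 X30.1201 Y89.1427
G1 X30.1201 Y176.1009
M5
G00 X42.2187 Y131.5739
M3 S786
G1 X65.1017 Y148.1448 F1068
G1 X92.3246 Y140.5860
G1 X103.3881 Y114.5894
G1 X89.9611 Y89.7310
G1 X62.1544 Y84.7297
G1 X40.9071 Y103.3515
G1 X42.2187 Y131.5739
M5
G00 X15.6652 Y170.9036
M3 S786
G1 X105.1635 Y170.9036 F1068
G1 X105.1635 Y95.1092
G1 X15.6652 Y95.1092
G1 X15.6652 Y170.9036
M5
G00 X197.7587 Y124.3561
M3 S786
G1 X14.4657 Y41.8076 F1068
G1 X175.3806 Y32.0759
M5
G00 X21.8439 Y114.1212
M3 S786
G1 X27.5687 Y176.9498 F1068
G1 X89.0914 Y190.9202
G1 X121.3896 Y136.7259
G1 X79.8284 Y89.2614
G1 X21.8439 Y114.1212
M5
G00 X0.0000 Y0.0000

Since the viewBox matches the mm dimensions, user units are millimetres directly. The only transform is the Y-flip y_m = 206.9173 − y_svg.

Shape 1 is a cubic bezier drawn with `<path>`. Its stroke #ff8800 means engrave at S191, F2793. After flipping Y the toolpath is (189.2463,87.3680) → (170.1671,101.8245) → (135.3732,128.9773) → (97.2819,155.4576) → (68.3109,167.8971).

Shape 2 is a rectangle drawn with `<rect>`. Its stroke #0000ff means cut at S786, F1068. After flipping Y the toolpath is (117.0103,112.0704) → (178.7415,112.0704) → (178.7415,96.4042) → (117.0103,96.4042) → (117.0103,112.0704), returning to the start.

Shape 3 is a rectangle drawn with `<polygon>`. Its stroke #ff8800 means engrave at S191, F2793. After flipping Y the toolpath is (30.1201,176.1009) → (75.0843,176.1009) → (75.0843,89.1427) → (30.1201,89.1427) → (30.1201,176.1009), returning to the start.

Shape 4 is a regular polygon drawn with `<path>`. Its stroke #0000ff means cut at S786, F1068. After flipping Y the toolpath is (42.2187,131.5739) → (65.1017,148.1448) → (92.3246,140.5860) → (103.3881,114.5894) → (89.9611,89.7310) → (62.1544,84.7297) → (40.9071,103.3515) → (42.2187,131.5739), returning to the start.

Shape 5 is a rectangle drawn with `<path>`. Its stroke #0000ff means cut at S786, F1068. After flipping Y the toolpath is (15.6652,170.9036) → (105.1635,170.9036) → (105.1635,95.1092) → (15.6652,95.1092) → (15.6652,170.9036), returning to the start.

Shape 6 is a open polyline drawn with `<path>`. Its stroke #0000ff means cut at S786, F1068. After flipping Y the toolpath is (197.7587,124.3561) → (14.4657,41.8076) → (175.3806,32.0759).

Shape 7 is a regular polygon drawn with `<path>`. Its stroke #0000ff means cut at S786, F1068. After flipping Y the toolpath is (21.8439,114.1212) → (27.5687,176.9498) → (89.0914,190.9202) → (121.3896,136.7259) → (79.8284,89.2614) → (21.8439,114.1212), returning to the start.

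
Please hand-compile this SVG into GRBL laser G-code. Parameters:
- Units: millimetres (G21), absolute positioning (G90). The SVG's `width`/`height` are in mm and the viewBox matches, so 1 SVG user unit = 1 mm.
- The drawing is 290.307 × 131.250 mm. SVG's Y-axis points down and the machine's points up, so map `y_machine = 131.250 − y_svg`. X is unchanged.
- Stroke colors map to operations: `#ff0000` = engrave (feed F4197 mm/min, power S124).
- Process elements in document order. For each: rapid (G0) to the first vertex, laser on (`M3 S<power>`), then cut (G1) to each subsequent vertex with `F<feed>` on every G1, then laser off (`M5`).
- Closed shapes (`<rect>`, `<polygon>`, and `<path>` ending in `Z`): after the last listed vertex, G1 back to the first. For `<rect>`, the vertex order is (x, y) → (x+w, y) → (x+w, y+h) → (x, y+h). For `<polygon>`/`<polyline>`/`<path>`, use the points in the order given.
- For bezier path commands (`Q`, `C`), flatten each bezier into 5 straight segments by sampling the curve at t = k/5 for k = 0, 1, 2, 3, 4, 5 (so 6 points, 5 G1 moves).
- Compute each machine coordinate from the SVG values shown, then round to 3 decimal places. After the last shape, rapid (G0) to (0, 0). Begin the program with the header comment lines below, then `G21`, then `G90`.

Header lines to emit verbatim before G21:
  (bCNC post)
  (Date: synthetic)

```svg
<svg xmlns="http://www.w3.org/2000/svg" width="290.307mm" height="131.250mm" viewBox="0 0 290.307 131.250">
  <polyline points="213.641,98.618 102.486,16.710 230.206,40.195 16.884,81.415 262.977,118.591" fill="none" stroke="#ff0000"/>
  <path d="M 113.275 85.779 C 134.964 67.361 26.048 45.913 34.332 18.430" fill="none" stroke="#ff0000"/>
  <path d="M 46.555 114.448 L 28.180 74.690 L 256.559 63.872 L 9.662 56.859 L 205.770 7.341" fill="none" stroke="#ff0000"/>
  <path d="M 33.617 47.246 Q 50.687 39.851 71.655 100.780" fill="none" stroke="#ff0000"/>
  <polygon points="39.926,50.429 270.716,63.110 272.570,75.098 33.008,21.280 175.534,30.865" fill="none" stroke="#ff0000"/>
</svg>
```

(bCNC post)
(Date: synthetic)
G21
G90
G0 X213.641 Y32.632
M3 S124
G1 X102.486 Y114.540 F4197
G1 X230.206 Y91.055 F4197
G1 X16.884 Y49.835 F4197
G1 X262.977 Y12.659 F4197
M5
G0 X113.275 Y45.471
M3 S124
G1 X112.598 Y56.909 F4197
G1 X92.471 Y69.219 F4197
G1 X64.788 Y82.545 F4197
G1 X41.443 Y97.030 F4197
G1 X34.332 Y112.820 F4197
M5
G0 X46.555 Y16.802
M3 S124
G1 X28.180 Y56.560 F4197
G1 X256.559 Y67.378 F4197
G1 X9.662 Y74.391 F4197
G1 X205.770 Y123.909 F4197
M5
G0 X33.617 Y84.004
M3 S124
G1 X40.601 Y84.229 F4197
G1 X47.897 Y78.988 F4197
G1 X55.504 Y68.281 F4197
G1 X63.424 Y52.109 F4197
G1 X71.655 Y30.470 F4197
M5
G0 X39.926 Y80.821
M3 S124
G1 X270.716 Y68.140 F4197
G1 X272.570 Y56.152 F4197
G1 X33.008 Y109.970 F4197
G1 X175.534 Y100.385 F4197
G1 X39.926 Y80.821 F4197
M5
G0 X0.000 Y0.000

Since the viewBox matches the mm dimensions, user units are millimetres directly. The only transform is the Y-flip y_m = 131.250 − y_svg.

Shape 1 is a open polyline drawn with `<polyline>`. Its stroke #ff0000 means engrave at S124, F4197. After flipping Y the toolpath is (213.641,32.632) → (102.486,114.540) → (230.206,91.055) → (16.884,49.835) → (262.977,12.659).

Shape 2 is a cubic bezier drawn with `<path>`. Its stroke #ff0000 means engrave at S124, F4197. After flipping Y the toolpath is (113.275,45.471) → (112.598,56.909) → (92.471,69.219) → (64.788,82.545) → (41.443,97.030) → (34.332,112.820).

Shape 3 is a open polyline drawn with `<path>`. Its stroke #ff0000 means engrave at S124, F4197. After flipping Y the toolpath is (46.555,16.802) → (28.180,56.560) → (256.559,67.378) → (9.662,74.391) → (205.770,123.909).

Shape 4 is a quadratic bezier drawn with `<path>`. Its stroke #ff0000 means engrave at S124, F4197. After flipping Y the toolpath is (33.617,84.004) → (40.601,84.229) → (47.897,78.988) → (55.504,68.281) → (63.424,52.109) → (71.655,30.470).

Shape 5 is a closed polygon drawn with `<polygon>`. Its stroke #ff0000 means engrave at S124, F4197. After flipping Y the toolpath is (39.926,80.821) → (270.716,68.140) → (272.570,56.152) → (33.008,109.970) → (175.534,100.385) → (39.926,80.821), returning to the start.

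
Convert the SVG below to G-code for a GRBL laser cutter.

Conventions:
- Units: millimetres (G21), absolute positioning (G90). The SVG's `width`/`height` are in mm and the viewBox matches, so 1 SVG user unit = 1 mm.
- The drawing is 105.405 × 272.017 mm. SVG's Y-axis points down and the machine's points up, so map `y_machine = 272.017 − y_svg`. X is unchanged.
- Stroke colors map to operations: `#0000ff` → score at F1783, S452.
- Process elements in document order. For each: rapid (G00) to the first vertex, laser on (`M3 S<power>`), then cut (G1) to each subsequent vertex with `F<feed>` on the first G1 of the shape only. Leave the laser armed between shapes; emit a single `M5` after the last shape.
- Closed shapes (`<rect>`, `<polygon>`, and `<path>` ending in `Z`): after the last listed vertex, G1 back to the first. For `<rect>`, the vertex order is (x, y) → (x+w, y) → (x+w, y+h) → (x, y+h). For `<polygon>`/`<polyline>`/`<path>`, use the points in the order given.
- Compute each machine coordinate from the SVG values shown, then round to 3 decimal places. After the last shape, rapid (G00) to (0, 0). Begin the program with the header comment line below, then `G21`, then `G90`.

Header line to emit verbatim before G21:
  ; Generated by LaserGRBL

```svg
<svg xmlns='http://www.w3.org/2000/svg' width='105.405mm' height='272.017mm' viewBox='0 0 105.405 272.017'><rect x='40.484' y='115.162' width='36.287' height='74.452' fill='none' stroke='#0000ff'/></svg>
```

1 u = 1 mm; y_m = 272.017 − y.

[1] `<rect>` rectangle, #0000ff→score S452 F1783: (40.484,156.855) → (76.771,156.855) → (76.771,82.403) → (40.484,82.403) → (40.484,156.855) (closed)

; Generated by LaserGRBL
G21
G90
G00 X40.484 Y156.855
M3 S452
G1 X76.771 Y156.855 F1783
G1 X76.771 Y82.403
G1 X40.484 Y82.403
G1 X40.484 Y156.855
M5
G00 X0.000 Y0.000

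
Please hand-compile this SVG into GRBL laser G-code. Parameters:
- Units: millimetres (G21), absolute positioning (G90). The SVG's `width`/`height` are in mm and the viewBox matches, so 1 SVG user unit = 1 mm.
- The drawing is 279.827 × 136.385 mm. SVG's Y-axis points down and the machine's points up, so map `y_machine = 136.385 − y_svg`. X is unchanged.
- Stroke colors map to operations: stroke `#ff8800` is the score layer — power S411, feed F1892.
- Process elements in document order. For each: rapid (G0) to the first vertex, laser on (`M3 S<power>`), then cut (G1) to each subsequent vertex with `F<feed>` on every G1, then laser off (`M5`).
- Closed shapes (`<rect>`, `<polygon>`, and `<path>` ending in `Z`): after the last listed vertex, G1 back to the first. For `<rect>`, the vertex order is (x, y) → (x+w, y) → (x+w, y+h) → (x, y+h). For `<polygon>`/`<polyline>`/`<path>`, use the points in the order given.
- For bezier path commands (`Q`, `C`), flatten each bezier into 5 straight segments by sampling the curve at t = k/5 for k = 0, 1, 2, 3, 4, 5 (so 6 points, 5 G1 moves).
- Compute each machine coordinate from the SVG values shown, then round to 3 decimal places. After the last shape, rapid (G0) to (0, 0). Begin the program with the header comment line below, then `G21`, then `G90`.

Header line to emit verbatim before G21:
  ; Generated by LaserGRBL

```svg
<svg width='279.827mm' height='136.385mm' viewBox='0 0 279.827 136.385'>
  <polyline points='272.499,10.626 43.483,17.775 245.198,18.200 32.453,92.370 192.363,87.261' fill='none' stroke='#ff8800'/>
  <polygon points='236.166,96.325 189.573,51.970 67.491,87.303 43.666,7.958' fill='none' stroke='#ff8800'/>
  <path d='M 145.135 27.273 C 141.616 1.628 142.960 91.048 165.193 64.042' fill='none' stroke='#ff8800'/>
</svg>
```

Since the viewBox matches the mm dimensions, user units are millimetres directly. The only transform is the Y-flip y_m = 136.385 − y_svg.

Shape 1 is a open polyline drawn with `<polyline>`. Its stroke #ff8800 means score at S411, F1892. After flipping Y the toolpath is (272.499,125.759) → (43.483,118.610) → (245.198,118.185) → (32.453,44.015) → (192.363,49.124).

Shape 2 is a closed polygon drawn with `<polygon>`. Its stroke #ff8800 means score at S411, F1892. After flipping Y the toolpath is (236.166,40.060) → (189.573,84.415) → (67.491,49.082) → (43.666,128.427) → (236.166,40.060), returning to the start.

Shape 3 is a cubic bezier drawn with `<path>`. Its stroke #ff8800 means score at S411, F1892. After flipping Y the toolpath is (145.135,109.112) → (143.735,112.543) → (144.272,99.470) → (147.514,81.005) → (154.232,68.259) → (165.193,72.343).

; Generated by LaserGRBL
G21
G90
G0 X272.499 Y125.759
M3 S411
G1 X43.483 Y118.610 F1892
G1 X245.198 Y118.185 F1892
G1 X32.453 Y44.015 F1892
G1 X192.363 Y49.124 F1892
M5
G0 X236.166 Y40.060
M3 S411
G1 X189.573 Y84.415 F1892
G1 X67.491 Y49.082 F1892
G1 X43.666 Y128.427 F1892
G1 X236.166 Y40.060 F1892
M5
G0 X145.135 Y109.112
M3 S411
G1 X143.735 Y112.543 F1892
G1 X144.272 Y99.470 F1892
G1 X147.514 Y81.005 F1892
G1 X154.232 Y68.259 F1892
G1 X165.193 Y72.343 F1892
M5
G0 X0.000 Y0.000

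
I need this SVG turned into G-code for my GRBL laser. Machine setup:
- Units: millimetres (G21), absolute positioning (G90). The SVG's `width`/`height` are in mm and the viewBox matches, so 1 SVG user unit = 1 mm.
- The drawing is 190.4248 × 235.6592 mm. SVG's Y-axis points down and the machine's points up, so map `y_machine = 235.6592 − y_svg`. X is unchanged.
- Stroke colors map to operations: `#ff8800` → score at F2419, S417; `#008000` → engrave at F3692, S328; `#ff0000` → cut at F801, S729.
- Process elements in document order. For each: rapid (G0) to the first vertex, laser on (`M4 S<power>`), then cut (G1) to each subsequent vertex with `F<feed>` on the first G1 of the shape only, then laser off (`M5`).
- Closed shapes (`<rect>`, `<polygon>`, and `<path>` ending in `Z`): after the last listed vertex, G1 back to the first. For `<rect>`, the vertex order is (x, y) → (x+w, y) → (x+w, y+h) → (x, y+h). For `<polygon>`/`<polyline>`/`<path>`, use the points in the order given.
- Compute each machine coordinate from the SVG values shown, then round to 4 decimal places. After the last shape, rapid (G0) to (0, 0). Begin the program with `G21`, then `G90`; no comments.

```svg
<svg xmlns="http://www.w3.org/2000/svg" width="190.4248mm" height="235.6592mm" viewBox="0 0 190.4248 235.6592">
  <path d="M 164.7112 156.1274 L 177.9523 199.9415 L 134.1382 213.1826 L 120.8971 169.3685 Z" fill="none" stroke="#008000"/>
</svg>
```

Since the viewBox matches the mm dimensions, user units are millimetres directly. The only transform is the Y-flip y_m = 235.6592 − y_svg.

Shape 1 is a regular polygon drawn with `<path>`. Its stroke #008000 means engrave at S328, F3692. After flipping Y the toolpath is (164.7112,79.5318) → (177.9523,35.7177) → (134.1382,22.4766) → (120.8971,66.2907) → (164.7112,79.5318), returning to the start.

G21
G90
G0 X164.7112 Y79.5318
M4 S328
G1 X177.9523 Y35.7177 F3692
G1 X134.1382 Y22.4766
G1 X120.8971 Y66.2907
G1 X164.7112 Y79.5318
M5
G0 X0.0000 Y0.0000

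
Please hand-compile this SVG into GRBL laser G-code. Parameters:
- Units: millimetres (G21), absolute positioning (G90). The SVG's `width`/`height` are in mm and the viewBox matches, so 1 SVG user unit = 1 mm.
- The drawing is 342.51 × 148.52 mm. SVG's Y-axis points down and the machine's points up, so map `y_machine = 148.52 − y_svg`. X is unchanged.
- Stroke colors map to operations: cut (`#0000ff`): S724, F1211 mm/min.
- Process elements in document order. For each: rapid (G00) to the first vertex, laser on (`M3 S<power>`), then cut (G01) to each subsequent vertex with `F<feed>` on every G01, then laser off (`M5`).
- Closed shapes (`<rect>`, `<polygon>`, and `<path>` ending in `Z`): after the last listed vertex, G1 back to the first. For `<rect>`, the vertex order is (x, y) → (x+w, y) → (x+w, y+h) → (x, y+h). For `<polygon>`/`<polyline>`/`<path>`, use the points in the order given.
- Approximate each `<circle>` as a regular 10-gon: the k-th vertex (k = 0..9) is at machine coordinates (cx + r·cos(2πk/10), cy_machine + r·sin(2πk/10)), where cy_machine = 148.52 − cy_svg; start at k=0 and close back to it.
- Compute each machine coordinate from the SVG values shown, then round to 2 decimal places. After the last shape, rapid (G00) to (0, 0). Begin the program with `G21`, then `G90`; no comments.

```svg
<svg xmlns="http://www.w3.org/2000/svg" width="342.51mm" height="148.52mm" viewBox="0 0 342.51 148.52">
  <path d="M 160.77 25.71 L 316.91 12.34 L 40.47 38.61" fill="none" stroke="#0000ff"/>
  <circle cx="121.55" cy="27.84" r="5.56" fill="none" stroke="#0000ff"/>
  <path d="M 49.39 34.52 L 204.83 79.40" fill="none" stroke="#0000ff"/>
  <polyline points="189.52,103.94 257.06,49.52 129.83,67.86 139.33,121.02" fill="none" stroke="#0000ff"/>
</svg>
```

viewBox `0 0 342.51 148.52` with mm width/height → 1 unit = 1 mm. Flip: y_m = 148.52 − y_svg.

**Shape 1** — `<path>` open polyline, stroke `#0000ff` → cut (S724, F1211). Machine vertices: (160.77,122.81) → (316.91,136.18) → (40.47,109.91). Open path.

**Shape 2** — `<circle>` circle, stroke `#0000ff` → cut (S724, F1211). Machine vertices: (127.11,120.68) → (126.05,123.95) → (123.27,125.97) → (119.83,125.97) → (117.05,123.95) → (115.99,120.68) → (117.05,117.41) → (119.83,115.39) → (123.27,115.39) → (126.05,117.41) → (127.11,120.68). Closed: final G1 returns to the first vertex.

**Shape 3** — `<path>` line segment, stroke `#0000ff` → cut (S724, F1211). Machine vertices: (49.39,114.00) → (204.83,69.12). Open path.

**Shape 4** — `<polyline>` open polyline, stroke `#0000ff` → cut (S724, F1211). Machine vertices: (189.52,44.58) → (257.06,99.00) → (129.83,80.66) → (139.33,27.50). Open path.

G21
G90
G00 X160.77 Y122.81
M3 S724
G01 X316.91 Y136.18 F1211
G01 X40.47 Y109.91 F1211
M5
G00 X127.11 Y120.68
M3 S724
G01 X126.05 Y123.95 F1211
G01 X123.27 Y125.97 F1211
G01 X119.83 Y125.97 F1211
G01 X117.05 Y123.95 F1211
G01 X115.99 Y120.68 F1211
G01 X117.05 Y117.41 F1211
G01 X119.83 Y115.39 F1211
G01 X123.27 Y115.39 F1211
G01 X126.05 Y117.41 F1211
G01 X127.11 Y120.68 F1211
M5
G00 X49.39 Y114.00
M3 S724
G01 X204.83 Y69.12 F1211
M5
G00 X189.52 Y44.58
M3 S724
G01 X257.06 Y99.00 F1211
G01 X129.83 Y80.66 F1211
G01 X139.33 Y27.50 F1211
M5
G00 X0.00 Y0.00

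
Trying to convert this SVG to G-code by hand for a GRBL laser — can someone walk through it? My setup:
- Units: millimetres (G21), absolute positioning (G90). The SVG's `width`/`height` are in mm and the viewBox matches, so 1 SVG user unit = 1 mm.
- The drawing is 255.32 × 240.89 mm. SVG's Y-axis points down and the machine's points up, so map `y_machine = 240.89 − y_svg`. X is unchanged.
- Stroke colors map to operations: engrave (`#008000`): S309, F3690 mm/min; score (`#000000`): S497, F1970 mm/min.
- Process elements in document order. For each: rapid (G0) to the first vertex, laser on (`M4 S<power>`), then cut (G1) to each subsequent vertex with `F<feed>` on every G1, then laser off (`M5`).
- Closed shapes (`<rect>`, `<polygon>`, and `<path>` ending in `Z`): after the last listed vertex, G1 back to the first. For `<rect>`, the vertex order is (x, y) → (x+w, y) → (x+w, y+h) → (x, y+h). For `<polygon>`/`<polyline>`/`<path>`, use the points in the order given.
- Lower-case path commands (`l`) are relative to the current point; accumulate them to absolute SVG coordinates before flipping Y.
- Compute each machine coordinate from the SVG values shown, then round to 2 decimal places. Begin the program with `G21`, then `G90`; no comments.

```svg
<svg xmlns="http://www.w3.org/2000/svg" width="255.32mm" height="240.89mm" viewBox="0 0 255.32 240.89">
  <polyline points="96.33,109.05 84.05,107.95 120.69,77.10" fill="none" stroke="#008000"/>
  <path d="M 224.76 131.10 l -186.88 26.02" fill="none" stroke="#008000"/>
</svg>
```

Since the viewBox matches the mm dimensions, user units are millimetres directly. The only transform is the Y-flip y_m = 240.89 − y_svg.

Shape 1 is a open polyline drawn with `<polyline>`. Its stroke #008000 means engrave at S309, F3690. After flipping Y the toolpath is (96.33,131.84) → (84.05,132.94) → (120.69,163.79).

Shape 2 is a line segment drawn with `<path>`. Its stroke #008000 means engrave at S309, F3690. After flipping Y the toolpath is (224.76,109.79) → (37.88,83.77).

G21
G90
G0 X96.33 Y131.84
M4 S309
G1 X84.05 Y132.94 F3690
G1 X120.69 Y163.79 F3690
M5
G0 X224.76 Y109.79
M4 S309
G1 X37.88 Y83.77 F3690
M5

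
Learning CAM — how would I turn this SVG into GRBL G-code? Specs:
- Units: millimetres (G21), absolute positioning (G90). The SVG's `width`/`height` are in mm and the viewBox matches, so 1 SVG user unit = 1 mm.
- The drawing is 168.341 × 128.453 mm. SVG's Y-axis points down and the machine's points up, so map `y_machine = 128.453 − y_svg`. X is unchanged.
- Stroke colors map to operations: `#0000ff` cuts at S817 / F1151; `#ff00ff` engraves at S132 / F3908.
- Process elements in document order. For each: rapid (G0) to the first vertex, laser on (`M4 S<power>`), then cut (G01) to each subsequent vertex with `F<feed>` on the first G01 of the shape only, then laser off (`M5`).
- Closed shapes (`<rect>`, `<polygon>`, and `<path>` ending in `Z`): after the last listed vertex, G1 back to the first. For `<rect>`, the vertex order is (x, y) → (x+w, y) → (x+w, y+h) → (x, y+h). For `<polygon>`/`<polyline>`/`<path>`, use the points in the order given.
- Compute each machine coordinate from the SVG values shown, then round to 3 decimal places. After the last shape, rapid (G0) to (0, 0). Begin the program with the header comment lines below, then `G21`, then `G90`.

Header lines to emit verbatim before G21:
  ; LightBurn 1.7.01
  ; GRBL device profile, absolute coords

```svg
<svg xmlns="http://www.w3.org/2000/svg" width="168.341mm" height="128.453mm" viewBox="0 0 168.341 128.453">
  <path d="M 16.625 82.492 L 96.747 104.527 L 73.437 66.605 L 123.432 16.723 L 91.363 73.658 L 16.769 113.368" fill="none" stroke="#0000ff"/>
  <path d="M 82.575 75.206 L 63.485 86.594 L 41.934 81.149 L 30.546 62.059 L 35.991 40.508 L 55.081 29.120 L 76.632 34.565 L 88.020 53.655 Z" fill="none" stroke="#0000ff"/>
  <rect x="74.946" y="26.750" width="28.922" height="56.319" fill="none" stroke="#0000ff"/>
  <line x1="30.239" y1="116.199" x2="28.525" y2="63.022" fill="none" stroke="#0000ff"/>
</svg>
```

; LightBurn 1.7.01
; GRBL device profile, absolute coords
G21
G90
G0 X16.625 Y45.961
M4 S817
G01 X96.747 Y23.926 F1151
G01 X73.437 Y61.848
G01 X123.432 Y111.730
G01 X91.363 Y54.795
G01 X16.769 Y15.085
M5
G0 X82.575 Y53.247
M4 S817
G01 X63.485 Y41.859 F1151
G01 X41.934 Y47.304
G01 X30.546 Y66.394
G01 X35.991 Y87.945
G01 X55.081 Y99.333
G01 X76.632 Y93.888
G01 X88.020 Y74.798
G01 X82.575 Y53.247
M5
G0 X74.946 Y101.703
M4 S817
G01 X103.868 Y101.703 F1151
G01 X103.868 Y45.384
G01 X74.946 Y45.384
G01 X74.946 Y101.703
M5
G0 X30.239 Y12.254
M4 S817
G01 X28.525 Y65.431 F1151
M5
G0 X0.000 Y0.000

viewBox `0 0 168.341 128.453` with mm width/height → 1 unit = 1 mm. Flip: y_m = 128.453 − y_svg.

**Shape 1** — `<path>` open polyline, stroke `#0000ff` → cut (S817, F1151). Machine vertices: (16.625,45.961) → (96.747,23.926) → (73.437,61.848) → (123.432,111.730) → (91.363,54.795) → (16.769,15.085). Open path.

**Shape 2** — `<path>` regular polygon, stroke `#0000ff` → cut (S817, F1151). Machine vertices: (82.575,53.247) → (63.485,41.859) → (41.934,47.304) → (30.546,66.394) → (35.991,87.945) → (55.081,99.333) → (76.632,93.888) → (88.020,74.798) → (82.575,53.247). Closed: final G1 returns to the first vertex.

**Shape 3** — `<rect>` rectangle, stroke `#0000ff` → cut (S817, F1151). Machine vertices: (74.946,101.703) → (103.868,101.703) → (103.868,45.384) → (74.946,45.384) → (74.946,101.703). Closed: final G1 returns to the first vertex.

**Shape 4** — `<line>` line segment, stroke `#0000ff` → cut (S817, F1151). Machine vertices: (30.239,12.254) → (28.525,65.431). Open path.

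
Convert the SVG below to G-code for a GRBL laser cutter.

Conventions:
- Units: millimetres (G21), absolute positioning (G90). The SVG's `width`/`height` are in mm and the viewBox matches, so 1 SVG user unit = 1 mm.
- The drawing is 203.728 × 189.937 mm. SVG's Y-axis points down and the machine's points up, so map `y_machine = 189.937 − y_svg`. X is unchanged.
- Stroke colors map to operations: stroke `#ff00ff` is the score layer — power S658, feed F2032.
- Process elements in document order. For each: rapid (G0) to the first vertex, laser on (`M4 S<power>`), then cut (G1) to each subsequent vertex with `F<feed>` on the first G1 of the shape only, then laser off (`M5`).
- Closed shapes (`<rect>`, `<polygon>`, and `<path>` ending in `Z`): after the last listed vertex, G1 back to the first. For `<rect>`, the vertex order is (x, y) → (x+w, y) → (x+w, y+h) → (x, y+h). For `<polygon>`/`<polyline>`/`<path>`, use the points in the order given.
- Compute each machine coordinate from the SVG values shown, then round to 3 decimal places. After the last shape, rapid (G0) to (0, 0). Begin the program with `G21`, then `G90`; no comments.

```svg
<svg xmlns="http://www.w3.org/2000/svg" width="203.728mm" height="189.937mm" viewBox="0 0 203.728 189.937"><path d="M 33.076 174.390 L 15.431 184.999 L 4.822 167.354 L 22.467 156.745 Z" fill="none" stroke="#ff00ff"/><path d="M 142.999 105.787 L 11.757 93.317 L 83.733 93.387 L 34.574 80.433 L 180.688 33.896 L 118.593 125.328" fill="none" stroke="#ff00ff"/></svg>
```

G21
G90
G0 X33.076 Y15.547
M4 S658
G1 X15.431 Y4.938 F2032
G1 X4.822 Y22.583
G1 X22.467 Y33.192
G1 X33.076 Y15.547
M5
G0 X142.999 Y84.150
M4 S658
G1 X11.757 Y96.620 F2032
G1 X83.733 Y96.550
G1 X34.574 Y109.504
G1 X180.688 Y156.041
G1 X118.593 Y64.609
M5
G0 X0.000 Y0.000

viewBox `0 0 203.728 189.937` with mm width/height → 1 unit = 1 mm. Flip: y_m = 189.937 − y_svg.

**Shape 1** — `<path>` regular polygon, stroke `#ff00ff` → score (S658, F2032). Machine vertices: (33.076,15.547) → (15.431,4.938) → (4.822,22.583) → (22.467,33.192) → (33.076,15.547). Closed: final G1 returns to the first vertex.

**Shape 2** — `<path>` open polyline, stroke `#ff00ff` → score (S658, F2032). Machine vertices: (142.999,84.150) → (11.757,96.620) → (83.733,96.550) → (34.574,109.504) → (180.688,156.041) → (118.593,64.609). Open path.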